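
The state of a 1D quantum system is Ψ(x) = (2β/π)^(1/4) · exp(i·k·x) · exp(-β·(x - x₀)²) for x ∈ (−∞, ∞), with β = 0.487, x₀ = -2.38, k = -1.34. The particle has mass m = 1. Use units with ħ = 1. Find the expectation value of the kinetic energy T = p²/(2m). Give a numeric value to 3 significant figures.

1.14

T = −(ħ²/2m) d²/dx², so ⟨T⟩ = −(ħ²/2m) ∫ Ψ*·Ψ'' dx; with m = 1.
Gaussian moments (u = x − x₀): ∫u^(2j)·e^(−2βu²) du = (2j−1)!!/(4β)^j · √(π/(2β)), odd powers integrate to 0; here √(π/(2β)) = 1.7960. Derivatives: Ψ′ = (ik − 2βu)·Ψ, Ψ″ = ((ik − 2βu)² − 2β)·Ψ; the odd-in-u pieces drop out.
⟨T⟩ = 1.1413.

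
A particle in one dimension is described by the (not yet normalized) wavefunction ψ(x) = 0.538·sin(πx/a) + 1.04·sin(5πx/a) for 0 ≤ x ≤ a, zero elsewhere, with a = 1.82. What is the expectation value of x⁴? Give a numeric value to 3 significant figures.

2.08

⟨x⁴⟩ = ∫ x⁴·|ψ|² dx / ∫|ψ|² dx (integrals over the domain).
On 0 ≤ x ≤ a (j ≠ l): ∫sin²(jπx/a) dx = a/2, ∫sin(jπx/a)·sin(lπx/a) dx = 0; diagonal moments ∫x·sin²(jπx/a) dx = a²/4, ∫x²·sin²(jπx/a) dx = a³·(1/6 − 1/(4j²π²)); cross terms ∫x·sin(jπx/a)·sin(lπx/a) dx = 0 for j + l even and −4jla²/(π²(j² − l²)²) for j + l odd, ∫x²·sin(jπx/a)·sin(lπx/a) dx = (−1)^(j+l)·4jla³/(π²(j² − l²)²); higher powers the same way via product-to-sum and parts.
State is unnormalized: ∫|ψ|² dx = 1.2477, and ∫ψ*·x⁴·ψ dx = 2.5946, so ⟨x⁴⟩ = 2.5946 / 1.2477.
⟨x⁴⟩ = 2.0796.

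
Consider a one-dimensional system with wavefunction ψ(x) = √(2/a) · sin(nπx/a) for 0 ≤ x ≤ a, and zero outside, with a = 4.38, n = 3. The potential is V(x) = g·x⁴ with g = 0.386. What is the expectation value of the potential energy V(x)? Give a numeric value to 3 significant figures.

⟨V⟩ = ∫ V(x)·|ψ|² dx.
With sin²θ = (1 − cos2θ)/2 on 0 ≤ x ≤ a: ∫sin²(nπx/a) dx = a/2, ∫x·sin²(nπx/a) dx = a²/4, ∫x²·sin²(nπx/a) dx = a³·(1/6 − 1/(4n²π²)); higher powers xᵏ the same way, integrating xᵏ·cos(2nπx/a) by parts.
⟨V⟩ = 26.840.

26.8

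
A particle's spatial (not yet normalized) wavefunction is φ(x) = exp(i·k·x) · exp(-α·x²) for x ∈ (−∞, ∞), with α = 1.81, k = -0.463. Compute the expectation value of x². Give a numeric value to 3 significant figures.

⟨x²⟩ = ∫ x²·|φ|² dx / ∫|φ|² dx (integrals over the domain).
Gaussian moments: ∫x^(2j)·e^(−2αx²) dx = (2j−1)!!/(4α)^j · √(π/(2α)), odd powers integrate to 0; here √(π/(2α)) = 0.93158.
State is unnormalized: ∫|φ|² dx = 0.93158, and ∫φ*·x²·φ dx = 0.12867, so ⟨x²⟩ = 0.12867 / 0.93158.
⟨x²⟩ = 0.13812.

0.138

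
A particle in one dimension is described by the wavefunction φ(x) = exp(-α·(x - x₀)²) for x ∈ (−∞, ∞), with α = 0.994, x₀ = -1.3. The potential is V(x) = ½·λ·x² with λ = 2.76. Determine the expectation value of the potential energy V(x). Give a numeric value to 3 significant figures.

2.68

⟨V⟩ = ∫ V(x)·|φ|² dx / ∫|φ|² dx.
Gaussian moments (u = x − x₀): ∫u^(2j)·e^(−2αu²) du = (2j−1)!!/(4α)^j · √(π/(2α)), odd powers integrate to 0; here √(π/(2α)) = 1.2571.
State is unnormalized: ∫|φ|² dx = 1.2571, and ∫φ*·V(x)·φ dx = 3.3681, so ⟨V⟩ = 3.3681 / 1.2571.
⟨V⟩ = 2.6793.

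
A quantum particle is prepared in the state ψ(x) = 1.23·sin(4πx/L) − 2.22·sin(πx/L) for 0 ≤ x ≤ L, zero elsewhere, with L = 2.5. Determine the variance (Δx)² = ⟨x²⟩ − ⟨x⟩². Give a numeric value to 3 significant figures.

Compute ⟨x⟩ and ⟨x²⟩ separately, then (Δx)² = ⟨x²⟩ − ⟨x⟩².
On 0 ≤ x ≤ L (j ≠ l): ∫sin²(jπx/L) dx = L/2, ∫sin(jπx/L)·sin(lπx/L) dx = 0; diagonal moments ∫x·sin²(jπx/L) dx = L²/4, ∫x²·sin²(jπx/L) dx = L³·(1/6 − 1/(4j²π²)); cross terms ∫x·sin(jπx/L)·sin(lπx/L) dx = 0 for j + l even and −4jlL²/(π²(j² − l²)²) for j + l odd, ∫x²·sin(jπx/L)·sin(lπx/L) dx = (−1)^(j+l)·4jlL³/(π²(j² − l²)²); higher powers the same way via product-to-sum and parts.
Normalization: ∫|ψ|² dx = 8.0516.
⟨x⟩ = 1.2805 and ⟨x²⟩ = 1.9128.
(Δx)² = 1.9128 − (1.2805)² = 0.27299.

0.273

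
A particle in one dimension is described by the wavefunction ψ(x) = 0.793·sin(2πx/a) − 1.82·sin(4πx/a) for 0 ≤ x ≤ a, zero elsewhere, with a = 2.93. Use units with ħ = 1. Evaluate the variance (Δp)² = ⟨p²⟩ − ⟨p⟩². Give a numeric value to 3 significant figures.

Compute ⟨p⟩ and ⟨p²⟩ separately; (Δp)² = ⟨p²⟩ − ⟨p⟩².
d²/dx² sin(jπx/a) = −(jπ/a)²·sin(jπx/a); on 0 ≤ x ≤ a, ∫sin²(jπx/a) dx = a/2 and ∫sin(jπx/a)·sin(lπx/a) dx = 0 for j ≠ l, so only diagonal terms survive in ∫|ψ|² and ∫ψ·ψ″; ∫ψ·ψ′ dx = [ψ²/2] between the walls = 0.
Normalization: ∫|ψ|² dx = 5.7739.
⟨p⟩ = 0.0000 and ⟨p²⟩ = 16.193.
(Δp)² = 16.193 − (0.0000)² = 16.193.

16.2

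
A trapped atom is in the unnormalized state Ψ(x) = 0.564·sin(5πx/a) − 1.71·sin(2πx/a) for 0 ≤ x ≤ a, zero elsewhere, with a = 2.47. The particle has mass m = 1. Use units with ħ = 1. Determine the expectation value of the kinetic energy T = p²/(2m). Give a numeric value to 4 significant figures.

T = −(ħ²/2m) d²/dx², so ⟨T⟩ = −(ħ²/2m) ∫ Ψ*·Ψ'' dx / ∫|Ψ|² dx; with m = 1.
d²/dx² sin(jπx/a) = −(jπ/a)²·sin(jπx/a); on 0 ≤ x ≤ a, ∫sin²(jπx/a) dx = a/2 and ∫sin(jπx/a)·sin(lπx/a) dx = 0 for j ≠ l, so only diagonal terms survive in ∫|Ψ|² and ∫Ψ·Ψ″; ∫Ψ·Ψ′ dx = [Ψ²/2] between the walls = 0.
State is unnormalized: ∫|Ψ|² dx = 4.0041, and ∫Ψ*·(−ħ²/2m · Ψ'') dx = 19.628, so ⟨T⟩ = 19.628 / 4.0041.
⟨T⟩ = 4.9020.

4.902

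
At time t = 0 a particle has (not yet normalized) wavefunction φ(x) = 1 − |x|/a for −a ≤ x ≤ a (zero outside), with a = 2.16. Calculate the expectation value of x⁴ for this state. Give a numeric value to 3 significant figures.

⟨x⁴⟩ = ∫ x⁴·|φ|² dx / ∫|φ|² dx (integrals over the domain).
φ is even, so ∫ over [−a, a] = 2∫₀ᵃ with φ = 1 − x/a there: ∫₀ᵃ (1 − x/a)² dx = a/3, ∫₀ᵃ x²(1 − x/a)² dx = a³/30, ∫₀ᵃ x⁴(1 − x/a)² dx = a⁵/105.
State is unnormalized: ∫|φ|² dx = 1.4400, and ∫φ*·x⁴·φ dx = 0.89559, so ⟨x⁴⟩ = 0.89559 / 1.4400.
⟨x⁴⟩ = 0.62194.

0.622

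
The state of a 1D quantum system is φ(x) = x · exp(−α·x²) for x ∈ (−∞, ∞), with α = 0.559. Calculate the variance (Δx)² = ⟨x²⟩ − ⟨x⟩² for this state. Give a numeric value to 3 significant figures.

Compute ⟨x⟩ and ⟨x²⟩ separately, then (Δx)² = ⟨x²⟩ − ⟨x⟩².
Expand each integrand as polynomial × e^(−2αx²) and use ∫x^(2j)·e^(−2αx²) dx = (2j−1)!!/(4α)^j · √(π/(2α)), odd powers → 0; here √(π/(2α)) = 1.6763.
Normalization: ∫|φ|² dx = 0.74969.
⟨x⟩ = 0.0000 and ⟨x²⟩ = 1.3417.
(Δx)² = 1.3417 − (0.0000)² = 1.3417.

1.34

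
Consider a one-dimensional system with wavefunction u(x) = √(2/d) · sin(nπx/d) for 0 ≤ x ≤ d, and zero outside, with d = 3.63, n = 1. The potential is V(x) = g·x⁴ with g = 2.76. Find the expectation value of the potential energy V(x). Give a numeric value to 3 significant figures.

⟨V⟩ = ∫ V(x)·|u|² dx.
With sin²θ = (1 − cos2θ)/2 on 0 ≤ x ≤ d: ∫sin²(nπx/d) dx = d/2, ∫x·sin²(nπx/d) dx = d²/4, ∫x²·sin²(nπx/d) dx = d³·(1/6 − 1/(4n²π²)); higher powers xᵏ the same way, integrating xᵏ·cos(2nπx/d) by parts.
⟨V⟩ = 54.668.

54.7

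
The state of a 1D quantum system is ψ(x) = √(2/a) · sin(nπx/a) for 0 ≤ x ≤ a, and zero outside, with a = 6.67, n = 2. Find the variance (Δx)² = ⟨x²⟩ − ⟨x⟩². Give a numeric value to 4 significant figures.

3.144

Compute ⟨x⟩ and ⟨x²⟩ separately, then (Δx)² = ⟨x²⟩ − ⟨x⟩².
With sin²θ = (1 − cos2θ)/2 on 0 ≤ x ≤ a: ∫sin²(nπx/a) dx = a/2, ∫x·sin²(nπx/a) dx = a²/4, ∫x²·sin²(nπx/a) dx = a³·(1/6 − 1/(4n²π²)); higher powers xᵏ the same way, integrating xᵏ·cos(2nπx/a) by parts.
⟨x⟩ = 3.3350 and ⟨x²⟩ = 14.266.
(Δx)² = 14.266 − (3.3350)² = 3.1439.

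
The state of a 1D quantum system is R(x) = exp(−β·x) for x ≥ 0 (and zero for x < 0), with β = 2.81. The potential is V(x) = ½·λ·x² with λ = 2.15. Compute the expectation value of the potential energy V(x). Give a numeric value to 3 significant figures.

0.0681

⟨V⟩ = ∫ V(x)·|R|² dx / ∫|R|² dx.
Every integrand reduces to terms xʲ·e^(−2βx) on [0, ∞); use ∫₀^∞ xʲ·e^(−2βx) dx = j!/(2β)^(j+1).
State is unnormalized: ∫|R|² dx = 0.17794, and ∫R*·V(x)·R dx = 0.012112, so ⟨V⟩ = 0.012112 / 0.17794.
⟨V⟩ = 0.068072.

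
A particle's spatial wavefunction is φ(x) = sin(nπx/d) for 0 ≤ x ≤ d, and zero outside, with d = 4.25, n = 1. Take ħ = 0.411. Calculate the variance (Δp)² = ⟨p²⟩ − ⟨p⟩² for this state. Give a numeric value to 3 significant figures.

0.0923

Compute ⟨p⟩ and ⟨p²⟩ separately; (Δp)² = ⟨p²⟩ − ⟨p⟩².
d/dx sin(nπx/d) = (nπ/d)·cos(nπx/d) and d²/dx² sin(nπx/d) = −(nπ/d)²·sin(nπx/d); on 0 ≤ x ≤ d, ∫sin²(nπx/d) dx = d/2 and ∫sin(nπx/d)·cos(nπx/d) dx = 0.
Normalization: ∫|φ|² dx = 2.1250.
⟨p⟩ = 0.0000 and ⟨p²⟩ = 0.092301.
(Δp)² = 0.092301 − (0.0000)² = 0.092301.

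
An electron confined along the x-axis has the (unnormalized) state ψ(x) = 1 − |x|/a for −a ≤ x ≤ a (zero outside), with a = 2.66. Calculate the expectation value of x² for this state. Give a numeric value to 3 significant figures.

0.708

⟨x²⟩ = ∫ x²·|ψ|² dx / ∫|ψ|² dx (integrals over the domain).
ψ is even, so ∫ over [−a, a] = 2∫₀ᵃ with ψ = 1 − x/a there: ∫₀ᵃ (1 − x/a)² dx = a/3, ∫₀ᵃ x²(1 − x/a)² dx = a³/30, ∫₀ᵃ x⁴(1 − x/a)² dx = a⁵/105.
State is unnormalized: ∫|ψ|² dx = 1.7733, and ∫ψ*·x²·ψ dx = 1.2547, so ⟨x²⟩ = 1.2547 / 1.7733.
⟨x²⟩ = 0.70756.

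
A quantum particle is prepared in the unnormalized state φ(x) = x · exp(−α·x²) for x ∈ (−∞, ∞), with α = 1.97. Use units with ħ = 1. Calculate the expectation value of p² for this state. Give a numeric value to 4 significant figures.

5.910

p² φ = −ħ² d²φ/dx²; ⟨p²⟩ = −ħ² ∫ φ*·φ'' dx / ∫|φ|² dx.
Expand each integrand as polynomial × e^(−2αx²) and use ∫x^(2j)·e^(−2αx²) dx = (2j−1)!!/(4α)^j · √(π/(2α)), odd powers → 0; here √(π/(2α)) = 0.89295. Differentiate with the product rule, d/dx e^(−αx²) = −2αx·e^(−αx²).
State is unnormalized: ∫|φ|² dx = 0.11332, and ∫φ*·(−ħ² φ'') dx = 0.66971, so ⟨p²⟩ = 0.66971 / 0.11332.
⟨p²⟩ = 5.9100.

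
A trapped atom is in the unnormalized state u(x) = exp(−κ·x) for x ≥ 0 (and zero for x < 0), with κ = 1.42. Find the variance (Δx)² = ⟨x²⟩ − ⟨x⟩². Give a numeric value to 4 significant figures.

0.1240

Compute ⟨x⟩ and ⟨x²⟩ separately, then (Δx)² = ⟨x²⟩ − ⟨x⟩².
Every integrand reduces to terms xʲ·e^(−2κx) on [0, ∞); use ∫₀^∞ xʲ·e^(−2κx) dx = j!/(2κ)^(j+1).
Normalization: ∫|u|² dx = 0.35211.
⟨x⟩ = 0.35211 and ⟨x²⟩ = 0.24797.
(Δx)² = 0.24797 − (0.35211)² = 0.12398.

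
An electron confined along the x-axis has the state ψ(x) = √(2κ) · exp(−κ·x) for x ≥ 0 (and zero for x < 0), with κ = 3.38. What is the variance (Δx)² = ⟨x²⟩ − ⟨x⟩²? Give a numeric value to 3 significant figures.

Compute ⟨x⟩ and ⟨x²⟩ separately, then (Δx)² = ⟨x²⟩ − ⟨x⟩².
Every integrand reduces to terms xʲ·e^(−2κx) on [0, ∞); use ∫₀^∞ xʲ·e^(−2κx) dx = j!/(2κ)^(j+1).
⟨x⟩ = 0.14793 and ⟨x²⟩ = 0.043766.
(Δx)² = 0.043766 − (0.14793)² = 0.021883.

0.0219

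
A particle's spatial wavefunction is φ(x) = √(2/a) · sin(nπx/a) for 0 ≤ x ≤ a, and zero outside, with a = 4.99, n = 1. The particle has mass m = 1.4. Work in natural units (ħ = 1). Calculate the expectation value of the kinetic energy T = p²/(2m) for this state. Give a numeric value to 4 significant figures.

T = −(ħ²/2m) d²/dx², so ⟨T⟩ = −(ħ²/2m) ∫ φ*·φ'' dx; with m = 1.4.
d/dx sin(nπx/a) = (nπ/a)·cos(nπx/a) and d²/dx² sin(nπx/a) = −(nπ/a)²·sin(nπx/a); on 0 ≤ x ≤ a, ∫sin²(nπx/a) dx = a/2 and ∫sin(nπx/a)·cos(nπx/a) dx = 0.
⟨T⟩ = 0.14156.

0.1416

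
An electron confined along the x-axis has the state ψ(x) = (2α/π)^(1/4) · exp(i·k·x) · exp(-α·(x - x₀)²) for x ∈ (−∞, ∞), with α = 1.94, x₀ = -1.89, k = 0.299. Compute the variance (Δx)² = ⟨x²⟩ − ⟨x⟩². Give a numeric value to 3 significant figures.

Compute ⟨x⟩ and ⟨x²⟩ separately, then (Δx)² = ⟨x²⟩ − ⟨x⟩².
Gaussian moments (u = x − x₀): ∫u^(2j)·e^(−2αu²) du = (2j−1)!!/(4α)^j · √(π/(2α)), odd powers integrate to 0; here √(π/(2α)) = 0.89983.
⟨x⟩ = -1.8900 and ⟨x²⟩ = 3.7010.
(Δx)² = 3.7010 − (-1.8900)² = 0.12887.

0.129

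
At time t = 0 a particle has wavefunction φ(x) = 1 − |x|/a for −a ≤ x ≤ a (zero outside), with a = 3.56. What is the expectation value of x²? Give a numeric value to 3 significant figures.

1.27

⟨x²⟩ = ∫ x²·|φ|² dx / ∫|φ|² dx (integrals over the domain).
φ is even, so ∫ over [−a, a] = 2∫₀ᵃ with φ = 1 − x/a there: ∫₀ᵃ (1 − x/a)² dx = a/3, ∫₀ᵃ x²(1 − x/a)² dx = a³/30, ∫₀ᵃ x⁴(1 − x/a)² dx = a⁵/105.
State is unnormalized: ∫|φ|² dx = 2.3733, and ∫φ*·x²·φ dx = 3.0079, so ⟨x²⟩ = 3.0079 / 2.3733.
⟨x²⟩ = 1.2674.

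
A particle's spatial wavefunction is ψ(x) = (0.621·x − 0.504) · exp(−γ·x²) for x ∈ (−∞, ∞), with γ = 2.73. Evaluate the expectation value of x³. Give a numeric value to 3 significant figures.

⟨x³⟩ = ∫ x³·|ψ|² dx / ∫|ψ|² dx (integrals over the domain).
Expand each integrand as polynomial × e^(−2γx²) and use ∫x^(2j)·e^(−2γx²) dx = (2j−1)!!/(4γ)^j · √(π/(2γ)), odd powers → 0; here √(π/(2γ)) = 0.75854.
State is unnormalized: ∫|ψ|² dx = 0.21947, and ∫ψ*·x³·ψ dx = -0.011946, so ⟨x³⟩ = -0.011946 / 0.21947.
⟨x³⟩ = -0.054429.

-0.0544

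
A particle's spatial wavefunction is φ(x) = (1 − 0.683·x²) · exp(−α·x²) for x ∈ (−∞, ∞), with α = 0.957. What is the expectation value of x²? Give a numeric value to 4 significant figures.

0.1439

⟨x²⟩ = ∫ x²·|φ|² dx / ∫|φ|² dx (integrals over the domain).
Expand each integrand as polynomial × e^(−2αx²) and use ∫x^(2j)·e^(−2αx²) dx = (2j−1)!!/(4α)^j · √(π/(2α)), odd powers → 0; here √(π/(2α)) = 1.2812.
State is unnormalized: ∫|φ|² dx = 0.94634, and ∫φ*·x²·φ dx = 0.13621, so ⟨x²⟩ = 0.13621 / 0.94634.
⟨x²⟩ = 0.14393.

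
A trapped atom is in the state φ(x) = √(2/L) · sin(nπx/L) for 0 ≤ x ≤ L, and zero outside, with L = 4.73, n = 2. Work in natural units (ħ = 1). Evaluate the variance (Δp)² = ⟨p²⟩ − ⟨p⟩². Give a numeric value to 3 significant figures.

1.76

Compute ⟨p⟩ and ⟨p²⟩ separately; (Δp)² = ⟨p²⟩ − ⟨p⟩².
d/dx sin(nπx/L) = (nπ/L)·cos(nπx/L) and d²/dx² sin(nπx/L) = −(nπ/L)²·sin(nπx/L); on 0 ≤ x ≤ L, ∫sin²(nπx/L) dx = L/2 and ∫sin(nπx/L)·cos(nπx/L) dx = 0.
⟨p⟩ = 0.0000 and ⟨p²⟩ = 1.7646.
(Δp)² = 1.7646 − (0.0000)² = 1.7646.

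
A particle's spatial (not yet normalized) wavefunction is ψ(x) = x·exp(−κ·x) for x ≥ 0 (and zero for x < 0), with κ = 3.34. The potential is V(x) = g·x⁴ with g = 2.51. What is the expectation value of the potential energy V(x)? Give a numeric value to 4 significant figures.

⟨V⟩ = ∫ V(x)·|ψ|² dx / ∫|ψ|² dx.
Every integrand reduces to terms xʲ·e^(−2κx) on [0, ∞); use ∫₀^∞ xʲ·e^(−2κx) dx = j!/(2κ)^(j+1).
State is unnormalized: ∫|ψ|² dx = 0.0067097, and ∫ψ*·V(x)·ψ dx = 0.0030449, so ⟨V⟩ = 0.0030449 / 0.0067097.
⟨V⟩ = 0.45381.

0.4538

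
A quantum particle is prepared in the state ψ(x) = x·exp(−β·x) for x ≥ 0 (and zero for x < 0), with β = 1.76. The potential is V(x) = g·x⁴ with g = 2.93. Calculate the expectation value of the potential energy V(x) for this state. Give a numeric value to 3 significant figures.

⟨V⟩ = ∫ V(x)·|ψ|² dx / ∫|ψ|² dx.
Every integrand reduces to terms xʲ·e^(−2βx) on [0, ∞); use ∫₀^∞ xʲ·e^(−2βx) dx = j!/(2β)^(j+1).
State is unnormalized: ∫|ψ|² dx = 0.045857, and ∫ψ*·V(x)·ψ dx = 0.31507, so ⟨V⟩ = 0.31507 / 0.045857.
⟨V⟩ = 6.8707.

6.87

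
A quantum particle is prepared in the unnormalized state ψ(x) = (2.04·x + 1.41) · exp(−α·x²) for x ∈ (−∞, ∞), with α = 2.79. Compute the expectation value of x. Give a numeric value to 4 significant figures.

⟨x⟩ = ∫ x·|ψ|² dx / ∫|ψ|² dx (integrals over the domain).
Expand each integrand as polynomial × e^(−2αx²) and use ∫x^(2j)·e^(−2αx²) dx = (2j−1)!!/(4α)^j · √(π/(2α)), odd powers → 0; here √(π/(2α)) = 0.75034.
State is unnormalized: ∫|ψ|² dx = 1.7716, and ∫ψ*·x·ψ dx = 0.38679, so ⟨x⟩ = 0.38679 / 1.7716.
⟨x⟩ = 0.21833.

0.2183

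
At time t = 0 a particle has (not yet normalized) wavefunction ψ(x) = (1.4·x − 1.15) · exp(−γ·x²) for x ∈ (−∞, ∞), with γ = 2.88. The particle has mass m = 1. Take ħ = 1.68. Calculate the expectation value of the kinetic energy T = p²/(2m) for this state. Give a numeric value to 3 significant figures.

T = −(ħ²/2m) d²/dx², so ⟨T⟩ = −(ħ²/2m) ∫ ψ*·ψ'' dx / ∫|ψ|² dx; with m = 1.
Expand each integrand as polynomial × e^(−2γx²) and use ∫x^(2j)·e^(−2γx²) dx = (2j−1)!!/(4γ)^j · √(π/(2γ)), odd powers → 0; here √(π/(2γ)) = 0.73852. Differentiate with the product rule, d/dx e^(−γx²) = −2γx·e^(−γx²).
State is unnormalized: ∫|ψ|² dx = 1.1023, and ∫ψ*·(−ħ²/2m · ψ'') dx = 5.5016, so ⟨T⟩ = 5.5016 / 1.1023.
⟨T⟩ = 4.9908.

4.99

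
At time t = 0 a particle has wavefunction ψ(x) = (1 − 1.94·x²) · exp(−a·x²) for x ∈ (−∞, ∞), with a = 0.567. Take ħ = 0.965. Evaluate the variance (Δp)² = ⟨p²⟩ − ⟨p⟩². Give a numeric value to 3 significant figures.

Compute ⟨p⟩ and ⟨p²⟩ separately; (Δp)² = ⟨p²⟩ − ⟨p⟩².
Expand each integrand as polynomial × e^(−2ax²) and use ∫x^(2j)·e^(−2ax²) dx = (2j−1)!!/(4a)^j · √(π/(2a)), odd powers → 0; here √(π/(2a)) = 1.6644. Differentiate with the product rule, d/dx e^(−ax²) = −2ax·e^(−ax²).
Normalization: ∫|ψ|² dx = 2.4705.
⟨p⟩ = 0.0000 and ⟨p²⟩ = 2.7863.
(Δp)² = 2.7863 − (0.0000)² = 2.7863.

2.79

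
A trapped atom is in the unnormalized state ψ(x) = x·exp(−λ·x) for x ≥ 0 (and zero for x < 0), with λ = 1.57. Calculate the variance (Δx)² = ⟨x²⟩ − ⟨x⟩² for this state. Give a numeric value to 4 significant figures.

0.3043

Compute ⟨x⟩ and ⟨x²⟩ separately, then (Δx)² = ⟨x²⟩ − ⟨x⟩².
Every integrand reduces to terms xʲ·e^(−2λx) on [0, ∞); use ∫₀^∞ xʲ·e^(−2λx) dx = j!/(2λ)^(j+1).
Normalization: ∫|ψ|² dx = 0.064601.
⟨x⟩ = 0.95541 and ⟨x²⟩ = 1.2171.
(Δx)² = 1.2171 − (0.95541)² = 0.30427.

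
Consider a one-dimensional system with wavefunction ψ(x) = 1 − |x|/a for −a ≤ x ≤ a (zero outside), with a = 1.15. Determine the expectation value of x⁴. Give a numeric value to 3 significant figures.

⟨x⁴⟩ = ∫ x⁴·|ψ|² dx / ∫|ψ|² dx (integrals over the domain).
ψ is even, so ∫ over [−a, a] = 2∫₀ᵃ with ψ = 1 − x/a there: ∫₀ᵃ (1 − x/a)² dx = a/3, ∫₀ᵃ x²(1 − x/a)² dx = a³/30, ∫₀ᵃ x⁴(1 − x/a)² dx = a⁵/105.
State is unnormalized: ∫|ψ|² dx = 0.76667, and ∫ψ*·x⁴·ψ dx = 0.038312, so ⟨x⁴⟩ = 0.038312 / 0.76667.
⟨x⁴⟩ = 0.049972.

0.0500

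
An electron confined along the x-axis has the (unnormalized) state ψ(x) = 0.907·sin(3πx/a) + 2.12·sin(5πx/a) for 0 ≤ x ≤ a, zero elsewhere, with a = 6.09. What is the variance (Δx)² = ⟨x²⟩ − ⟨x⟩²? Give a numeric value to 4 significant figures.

Compute ⟨x⟩ and ⟨x²⟩ separately, then (Δx)² = ⟨x²⟩ − ⟨x⟩².
On 0 ≤ x ≤ a (j ≠ l): ∫sin²(jπx/a) dx = a/2, ∫sin(jπx/a)·sin(lπx/a) dx = 0; diagonal moments ∫x·sin²(jπx/a) dx = a²/4, ∫x²·sin²(jπx/a) dx = a³·(1/6 − 1/(4j²π²)); cross terms ∫x·sin(jπx/a)·sin(lπx/a) dx = 0 for j + l even and −4jla²/(π²(j² − l²)²) for j + l odd, ∫x²·sin(jπx/a)·sin(lπx/a) dx = (−1)^(j+l)·4jla³/(π²(j² − l²)²); higher powers the same way via product-to-sum and parts.
Normalization: ∫|ψ|² dx = 16.190.
⟨x⟩ = 3.0450 and ⟨x²⟩ = 13.541.
(Δx)² = 13.541 − (3.0450)² = 4.2689.

4.269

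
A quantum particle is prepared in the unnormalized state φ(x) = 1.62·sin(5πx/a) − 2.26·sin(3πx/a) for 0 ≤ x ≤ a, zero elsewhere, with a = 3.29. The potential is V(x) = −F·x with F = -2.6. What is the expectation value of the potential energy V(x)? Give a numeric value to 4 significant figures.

4.277

⟨V⟩ = ∫ V(x)·|φ|² dx / ∫|φ|² dx.
On 0 ≤ x ≤ a (j ≠ l): ∫sin²(jπx/a) dx = a/2, ∫sin(jπx/a)·sin(lπx/a) dx = 0; diagonal moments ∫x·sin²(jπx/a) dx = a²/4, ∫x²·sin²(jπx/a) dx = a³·(1/6 − 1/(4j²π²)); cross terms ∫x·sin(jπx/a)·sin(lπx/a) dx = 0 for j + l even and −4jla²/(π²(j² − l²)²) for j + l odd, ∫x²·sin(jπx/a)·sin(lπx/a) dx = (−1)^(j+l)·4jla³/(π²(j² − l²)²); higher powers the same way via product-to-sum and parts.
State is unnormalized: ∫|φ|² dx = 12.719, and ∫φ*·V(x)·φ dx = 54.400, so ⟨V⟩ = 54.400 / 12.719.
⟨V⟩ = 4.2770.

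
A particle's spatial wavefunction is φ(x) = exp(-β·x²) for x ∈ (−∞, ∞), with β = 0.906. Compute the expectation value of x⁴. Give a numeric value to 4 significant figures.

⟨x⁴⟩ = ∫ x⁴·|φ|² dx / ∫|φ|² dx (integrals over the domain).
Gaussian moments: ∫x^(2j)·e^(−2βx²) dx = (2j−1)!!/(4β)^j · √(π/(2β)), odd powers integrate to 0; here √(π/(2β)) = 1.3167.
State is unnormalized: ∫|φ|² dx = 1.3167, and ∫φ*·x⁴·φ dx = 0.30077, so ⟨x⁴⟩ = 0.30077 / 1.3167.
⟨x⁴⟩ = 0.22843.

0.2284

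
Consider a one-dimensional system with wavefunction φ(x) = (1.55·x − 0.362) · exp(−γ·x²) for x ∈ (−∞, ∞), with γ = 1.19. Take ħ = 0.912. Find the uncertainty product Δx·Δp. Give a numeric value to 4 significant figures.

1.020

Δx = √(⟨x²⟩−⟨x⟩²), Δp = √(⟨p²⟩−⟨p⟩²).
Expand each integrand as polynomial × e^(−2γx²) and use ∫x^(2j)·e^(−2γx²) dx = (2j−1)!!/(4γ)^j · √(π/(2γ)), odd powers → 0; here √(π/(2γ)) = 1.1489. Differentiate with the product rule, d/dx e^(−γx²) = −2γx·e^(−γx²).
Normalization: ∫|φ|² dx = 0.73044.
⟨x⟩ = -0.37082, ⟨x²⟩ = 0.54365 ⇒ Δx = 0.63729.
⟨p⟩ = 0.0000, ⟨p²⟩ = 2.5613 ⇒ Δp = 1.6004.
Δx·Δp = 1.0199.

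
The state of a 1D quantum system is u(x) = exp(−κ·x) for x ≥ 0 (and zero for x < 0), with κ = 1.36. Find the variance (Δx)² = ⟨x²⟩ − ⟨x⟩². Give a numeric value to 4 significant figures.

Compute ⟨x⟩ and ⟨x²⟩ separately, then (Δx)² = ⟨x²⟩ − ⟨x⟩².
Every integrand reduces to terms xʲ·e^(−2κx) on [0, ∞); use ∫₀^∞ xʲ·e^(−2κx) dx = j!/(2κ)^(j+1).
Normalization: ∫|u|² dx = 0.36765.
⟨x⟩ = 0.36765 and ⟨x²⟩ = 0.27033.
(Δx)² = 0.27033 − (0.36765)² = 0.13516.

0.1352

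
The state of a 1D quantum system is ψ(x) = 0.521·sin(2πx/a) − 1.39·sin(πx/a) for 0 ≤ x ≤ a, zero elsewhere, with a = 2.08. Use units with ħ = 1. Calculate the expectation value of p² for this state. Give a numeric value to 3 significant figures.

p² ψ = −ħ² d²ψ/dx²; ⟨p²⟩ = −ħ² ∫ ψ*·ψ'' dx / ∫|ψ|² dx.
d²/dx² sin(jπx/a) = −(jπ/a)²·sin(jπx/a); on 0 ≤ x ≤ a, ∫sin²(jπx/a) dx = a/2 and ∫sin(jπx/a)·sin(lπx/a) dx = 0 for j ≠ l, so only diagonal terms survive in ∫|ψ|² and ∫ψ·ψ″; ∫ψ·ψ′ dx = [ψ²/2] between the walls = 0.
State is unnormalized: ∫|ψ|² dx = 2.2917, and ∫ψ*·(−ħ² ψ'') dx = 7.1599, so ⟨p²⟩ = 7.1599 / 2.2917.
⟨p²⟩ = 3.1243.

3.12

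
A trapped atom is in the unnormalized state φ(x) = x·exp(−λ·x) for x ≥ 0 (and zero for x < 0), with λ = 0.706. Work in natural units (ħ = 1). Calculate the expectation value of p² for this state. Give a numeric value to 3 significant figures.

0.498

p² φ = −ħ² d²φ/dx²; ⟨p²⟩ = −ħ² ∫ φ*·φ'' dx / ∫|φ|² dx.
Differentiate x·exp(−λ·x) with the product rule; every integrand then reduces to terms xʲ·e^(−2λx) on [0, ∞), with ∫₀^∞ xʲ·e^(−2λx) dx = j!/(2λ)^(j+1).
State is unnormalized: ∫|φ|² dx = 0.71044, and ∫φ*·(−ħ² φ'') dx = 0.35411, so ⟨p²⟩ = 0.35411 / 0.71044.
⟨p²⟩ = 0.49844.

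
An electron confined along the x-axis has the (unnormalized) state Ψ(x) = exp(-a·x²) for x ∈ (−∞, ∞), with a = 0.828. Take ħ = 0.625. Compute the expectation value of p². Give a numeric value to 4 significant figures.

0.3234

p² Ψ = −ħ² d²Ψ/dx²; ⟨p²⟩ = −ħ² ∫ Ψ*·Ψ'' dx / ∫|Ψ|² dx.
Gaussian moments: ∫x^(2j)·e^(−2ax²) dx = (2j−1)!!/(4a)^j · √(π/(2a)), odd powers integrate to 0; here √(π/(2a)) = 1.3774. Derivatives: d/dx e^(−ax²) = −2ax·e^(−ax²), d²/dx² e^(−ax²) = (4a²x² − 2a)·e^(−ax²).
State is unnormalized: ∫|Ψ|² dx = 1.3774, and ∫Ψ*·(−ħ² Ψ'') dx = 0.44549, so ⟨p²⟩ = 0.44549 / 1.3774.
⟨p²⟩ = 0.32344.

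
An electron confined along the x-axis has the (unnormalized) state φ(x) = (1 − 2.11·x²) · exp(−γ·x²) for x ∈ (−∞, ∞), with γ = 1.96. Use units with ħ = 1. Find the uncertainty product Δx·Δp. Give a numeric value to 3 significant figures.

Δx = √(⟨x²⟩−⟨x⟩²), Δp = √(⟨p²⟩−⟨p⟩²).
Expand each integrand as polynomial × e^(−2γx²) and use ∫x^(2j)·e^(−2γx²) dx = (2j−1)!!/(4γ)^j · √(π/(2γ)), odd powers → 0; here √(π/(2γ)) = 0.89522. Differentiate with the product rule, d/dx e^(−γx²) = −2γx·e^(−γx²).
Normalization: ∫|φ|² dx = 0.60789.
⟨x⟩ = 0.0000, ⟨x²⟩ = 0.088603 ⇒ Δx = 0.29766.
⟨p⟩ = 0.0000, ⟨p²⟩ = 5.9037 ⇒ Δp = 2.4297.
Δx·Δp = 0.72325.

0.723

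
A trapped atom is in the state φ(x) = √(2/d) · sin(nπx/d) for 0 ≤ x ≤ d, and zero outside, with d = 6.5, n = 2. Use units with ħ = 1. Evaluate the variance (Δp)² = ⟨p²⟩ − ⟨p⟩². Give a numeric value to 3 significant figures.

Compute ⟨p⟩ and ⟨p²⟩ separately; (Δp)² = ⟨p²⟩ − ⟨p⟩².
d/dx sin(nπx/d) = (nπ/d)·cos(nπx/d) and d²/dx² sin(nπx/d) = −(nπ/d)²·sin(nπx/d); on 0 ≤ x ≤ d, ∫sin²(nπx/d) dx = d/2 and ∫sin(nπx/d)·cos(nπx/d) dx = 0.
⟨p⟩ = 0.0000 and ⟨p²⟩ = 0.93440.
(Δp)² = 0.93440 − (0.0000)² = 0.93440.

0.934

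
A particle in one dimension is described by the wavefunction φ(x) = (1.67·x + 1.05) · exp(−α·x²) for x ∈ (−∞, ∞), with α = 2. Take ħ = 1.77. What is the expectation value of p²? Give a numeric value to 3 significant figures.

9.28

p² φ = −ħ² d²φ/dx²; ⟨p²⟩ = −ħ² ∫ φ*·φ'' dx / ∫|φ|² dx.
Expand each integrand as polynomial × e^(−2αx²) and use ∫x^(2j)·e^(−2αx²) dx = (2j−1)!!/(4α)^j · √(π/(2α)), odd powers → 0; here √(π/(2α)) = 0.88623. Differentiate with the product rule, d/dx e^(−αx²) = −2αx·e^(−αx²).
State is unnormalized: ∫|φ|² dx = 1.2860, and ∫φ*·(−ħ² φ'') dx = 11.930, so ⟨p²⟩ = 11.930 / 1.2860.
⟨p²⟩ = 9.2764.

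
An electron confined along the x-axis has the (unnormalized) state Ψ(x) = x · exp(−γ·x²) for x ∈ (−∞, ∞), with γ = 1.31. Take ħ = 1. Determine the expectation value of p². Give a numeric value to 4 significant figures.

3.930

p² Ψ = −ħ² d²Ψ/dx²; ⟨p²⟩ = −ħ² ∫ Ψ*·Ψ'' dx / ∫|Ψ|² dx.
Expand each integrand as polynomial × e^(−2γx²) and use ∫x^(2j)·e^(−2γx²) dx = (2j−1)!!/(4γ)^j · √(π/(2γ)), odd powers → 0; here √(π/(2γ)) = 1.0950. Differentiate with the product rule, d/dx e^(−γx²) = −2γx·e^(−γx²).
State is unnormalized: ∫|Ψ|² dx = 0.20897, and ∫Ψ*·(−ħ² Ψ'') dx = 0.82127, so ⟨p²⟩ = 0.82127 / 0.20897.
⟨p²⟩ = 3.9300.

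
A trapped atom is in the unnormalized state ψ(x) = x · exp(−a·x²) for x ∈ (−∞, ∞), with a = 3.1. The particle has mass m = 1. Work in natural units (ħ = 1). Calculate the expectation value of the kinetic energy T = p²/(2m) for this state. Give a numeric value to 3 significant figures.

4.65

T = −(ħ²/2m) d²/dx², so ⟨T⟩ = −(ħ²/2m) ∫ ψ*·ψ'' dx / ∫|ψ|² dx; with m = 1.
Expand each integrand as polynomial × e^(−2ax²) and use ∫x^(2j)·e^(−2ax²) dx = (2j−1)!!/(4a)^j · √(π/(2a)), odd powers → 0; here √(π/(2a)) = 0.71183. Differentiate with the product rule, d/dx e^(−ax²) = −2ax·e^(−ax²).
State is unnormalized: ∫|ψ|² dx = 0.057406, and ∫ψ*·(−ħ²/2m · ψ'') dx = 0.26694, so ⟨T⟩ = 0.26694 / 0.057406.
⟨T⟩ = 4.6500.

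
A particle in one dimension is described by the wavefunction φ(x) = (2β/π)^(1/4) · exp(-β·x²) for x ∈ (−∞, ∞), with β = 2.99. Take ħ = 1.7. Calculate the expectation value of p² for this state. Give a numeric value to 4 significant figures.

p² φ = −ħ² d²φ/dx²; ⟨p²⟩ = −ħ² ∫ φ*·φ'' dx.
Gaussian moments: ∫x^(2j)·e^(−2βx²) dx = (2j−1)!!/(4β)^j · √(π/(2β)), odd powers integrate to 0; here √(π/(2β)) = 0.72481. Derivatives: d/dx e^(−βx²) = −2βx·e^(−βx²), d²/dx² e^(−βx²) = (4β²x² − 2β)·e^(−βx²).
⟨p²⟩ = 8.6411.

8.641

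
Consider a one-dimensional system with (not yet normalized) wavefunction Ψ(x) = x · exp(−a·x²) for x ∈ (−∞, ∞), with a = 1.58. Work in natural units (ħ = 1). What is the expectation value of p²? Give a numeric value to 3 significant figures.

4.74

p² Ψ = −ħ² d²Ψ/dx²; ⟨p²⟩ = −ħ² ∫ Ψ*·Ψ'' dx / ∫|Ψ|² dx.
Expand each integrand as polynomial × e^(−2ax²) and use ∫x^(2j)·e^(−2ax²) dx = (2j−1)!!/(4a)^j · √(π/(2a)), odd powers → 0; here √(π/(2a)) = 0.99708. Differentiate with the product rule, d/dx e^(−ax²) = −2ax·e^(−ax²).
State is unnormalized: ∫|Ψ|² dx = 0.15777, and ∫Ψ*·(−ħ² Ψ'') dx = 0.74781, so ⟨p²⟩ = 0.74781 / 0.15777.
⟨p²⟩ = 4.7400.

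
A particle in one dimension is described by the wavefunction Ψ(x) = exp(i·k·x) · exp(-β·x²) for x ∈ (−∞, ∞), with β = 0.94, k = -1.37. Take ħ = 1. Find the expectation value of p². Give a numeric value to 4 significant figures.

2.817

p² Ψ = −ħ² d²Ψ/dx²; ⟨p²⟩ = −ħ² ∫ Ψ*·Ψ'' dx / ∫|Ψ|² dx.
Gaussian moments: ∫x^(2j)·e^(−2βx²) dx = (2j−1)!!/(4β)^j · √(π/(2β)), odd powers integrate to 0; here √(π/(2β)) = 1.2927. Derivatives: Ψ′ = (ik − 2βx)·Ψ, Ψ″ = ((ik − 2βx)² − 2β)·Ψ; the odd-in-x pieces drop out.
State is unnormalized: ∫|Ψ|² dx = 1.2927, and ∫Ψ*·(−ħ² Ψ'') dx = 3.6414, so ⟨p²⟩ = 3.6414 / 1.2927.
⟨p²⟩ = 2.8169.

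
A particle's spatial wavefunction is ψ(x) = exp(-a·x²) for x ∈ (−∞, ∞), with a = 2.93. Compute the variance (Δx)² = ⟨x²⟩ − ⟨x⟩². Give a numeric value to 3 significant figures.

0.0853

Compute ⟨x⟩ and ⟨x²⟩ separately, then (Δx)² = ⟨x²⟩ − ⟨x⟩².
Gaussian moments: ∫x^(2j)·e^(−2ax²) dx = (2j−1)!!/(4a)^j · √(π/(2a)), odd powers integrate to 0; here √(π/(2a)) = 0.73219.
Normalization: ∫|ψ|² dx = 0.73219.
⟨x⟩ = 0.0000 and ⟨x²⟩ = 0.085324.
(Δx)² = 0.085324 − (0.0000)² = 0.085324.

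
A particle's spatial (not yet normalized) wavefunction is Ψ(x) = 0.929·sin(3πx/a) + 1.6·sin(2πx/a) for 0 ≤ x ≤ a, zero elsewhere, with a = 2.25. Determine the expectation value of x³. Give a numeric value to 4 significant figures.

⟨x³⟩ = ∫ x³·|Ψ|² dx / ∫|Ψ|² dx (integrals over the domain).
On 0 ≤ x ≤ a (j ≠ l): ∫sin²(jπx/a) dx = a/2, ∫sin(jπx/a)·sin(lπx/a) dx = 0; diagonal moments ∫x·sin²(jπx/a) dx = a²/4, ∫x²·sin²(jπx/a) dx = a³·(1/6 − 1/(4j²π²)); cross terms ∫x·sin(jπx/a)·sin(lπx/a) dx = 0 for j + l even and −4jla²/(π²(j² − l²)²) for j + l odd, ∫x²·sin(jπx/a)·sin(lπx/a) dx = (−1)^(j+l)·4jla³/(π²(j² − l²)²); higher powers the same way via product-to-sum and parts.
State is unnormalized: ∫|Ψ|² dx = 3.8509, and ∫Ψ*·x³·Ψ dx = 3.8187, so ⟨x³⟩ = 3.8187 / 3.8509.
⟨x³⟩ = 0.99163.

0.9916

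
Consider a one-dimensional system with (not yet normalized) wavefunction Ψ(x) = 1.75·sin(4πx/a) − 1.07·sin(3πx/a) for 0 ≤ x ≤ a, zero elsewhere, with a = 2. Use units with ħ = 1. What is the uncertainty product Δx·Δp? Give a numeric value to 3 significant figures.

Δx = √(⟨x²⟩−⟨x⟩²), Δp = √(⟨p²⟩−⟨p⟩²).
On 0 ≤ x ≤ a (j ≠ l): ∫sin²(jπx/a) dx = a/2, ∫sin(jπx/a)·sin(lπx/a) dx = 0; diagonal moments ∫x·sin²(jπx/a) dx = a²/4, ∫x²·sin²(jπx/a) dx = a³·(1/6 − 1/(4j²π²)); cross terms ∫x·sin(jπx/a)·sin(lπx/a) dx = 0 for j + l even and −4jla²/(π²(j² − l²)²) for j + l odd, ∫x²·sin(jπx/a)·sin(lπx/a) dx = (−1)^(j+l)·4jla³/(π²(j² − l²)²); higher powers the same way via product-to-sum and parts. d²/dx² sin(jπx/a) = −(jπ/a)²·sin(jπx/a); on 0 ≤ x ≤ a, ∫sin²(jπx/a) dx = a/2 and ∫sin(jπx/a)·sin(lπx/a) dx = 0 for j ≠ l, so only diagonal terms survive in ∫|Ψ|² and ∫Ψ·Ψ″; ∫Ψ·Ψ′ dx = [Ψ²/2] between the walls = 0.
Normalization: ∫|Ψ|² dx = 4.2074.
⟨x⟩ = 1.3534, ⟨x²⟩ = 2.0248 ⇒ Δx = 0.43944.
⟨p⟩ = 0.0000, ⟨p²⟩ = 34.778 ⇒ Δp = 5.8973.
Δx·Δp = 2.5915.

2.59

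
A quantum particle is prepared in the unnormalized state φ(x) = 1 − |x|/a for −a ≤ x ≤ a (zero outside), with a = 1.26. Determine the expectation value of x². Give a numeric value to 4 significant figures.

⟨x²⟩ = ∫ x²·|φ|² dx / ∫|φ|² dx (integrals over the domain).
φ is even, so ∫ over [−a, a] = 2∫₀ᵃ with φ = 1 − x/a there: ∫₀ᵃ (1 − x/a)² dx = a/3, ∫₀ᵃ x²(1 − x/a)² dx = a³/30, ∫₀ᵃ x⁴(1 − x/a)² dx = a⁵/105.
State is unnormalized: ∫|φ|² dx = 0.84000, and ∫φ*·x²·φ dx = 0.13336, so ⟨x²⟩ = 0.13336 / 0.84000.
⟨x²⟩ = 0.15876.

0.1588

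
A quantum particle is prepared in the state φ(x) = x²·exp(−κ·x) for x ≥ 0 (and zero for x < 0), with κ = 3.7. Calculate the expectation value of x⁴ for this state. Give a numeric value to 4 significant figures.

⟨x⁴⟩ = ∫ x⁴·|φ|² dx / ∫|φ|² dx (integrals over the domain).
Every integrand reduces to terms xʲ·e^(−2κx) on [0, ∞); use ∫₀^∞ xʲ·e^(−2κx) dx = j!/(2κ)^(j+1).
State is unnormalized: ∫|φ|² dx = 0.0010816, and ∫φ*·x⁴·φ dx = 0.00060595, so ⟨x⁴⟩ = 0.00060595 / 0.0010816.
⟨x⁴⟩ = 0.56025.

0.5603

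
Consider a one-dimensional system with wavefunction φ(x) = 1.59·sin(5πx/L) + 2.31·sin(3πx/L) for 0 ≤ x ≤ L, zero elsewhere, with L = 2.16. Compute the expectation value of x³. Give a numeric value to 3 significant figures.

⟨x³⟩ = ∫ x³·|φ|² dx / ∫|φ|² dx (integrals over the domain).
On 0 ≤ x ≤ L (j ≠ l): ∫sin²(jπx/L) dx = L/2, ∫sin(jπx/L)·sin(lπx/L) dx = 0; diagonal moments ∫x·sin²(jπx/L) dx = L²/4, ∫x²·sin²(jπx/L) dx = L³·(1/6 − 1/(4j²π²)); cross terms ∫x·sin(jπx/L)·sin(lπx/L) dx = 0 for j + l even and −4jlL²/(π²(j² − l²)²) for j + l odd, ∫x²·sin(jπx/L)·sin(lπx/L) dx = (−1)^(j+l)·4jlL³/(π²(j² − l²)²); higher powers the same way via product-to-sum and parts.
State is unnormalized: ∫|φ|² dx = 8.4933, and ∫φ*·x³·φ dx = 26.520, so ⟨x³⟩ = 26.520 / 8.4933.
⟨x³⟩ = 3.1225.

3.12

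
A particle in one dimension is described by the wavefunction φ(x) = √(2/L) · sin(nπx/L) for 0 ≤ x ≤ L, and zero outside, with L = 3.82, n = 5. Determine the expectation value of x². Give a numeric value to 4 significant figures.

4.835

⟨x²⟩ = ∫ x²·|φ|² dx (integrals over the domain).
With sin²θ = (1 − cos2θ)/2 on 0 ≤ x ≤ L: ∫sin²(nπx/L) dx = L/2, ∫x·sin²(nπx/L) dx = L²/4, ∫x²·sin²(nπx/L) dx = L³·(1/6 − 1/(4n²π²)); higher powers xᵏ the same way, integrating xᵏ·cos(2nπx/L) by parts.
⟨x²⟩ = 4.8346.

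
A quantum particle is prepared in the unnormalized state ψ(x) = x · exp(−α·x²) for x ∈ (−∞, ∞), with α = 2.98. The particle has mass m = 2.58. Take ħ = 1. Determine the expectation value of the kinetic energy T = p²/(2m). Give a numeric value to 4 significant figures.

1.733

T = −(ħ²/2m) d²/dx², so ⟨T⟩ = −(ħ²/2m) ∫ ψ*·ψ'' dx / ∫|ψ|² dx; with m = 2.58.
Expand each integrand as polynomial × e^(−2αx²) and use ∫x^(2j)·e^(−2αx²) dx = (2j−1)!!/(4α)^j · √(π/(2α)), odd powers → 0; here √(π/(2α)) = 0.72603. Differentiate with the product rule, d/dx e^(−αx²) = −2αx·e^(−αx²).
State is unnormalized: ∫|ψ|² dx = 0.060908, and ∫ψ*·(−ħ²/2m · ψ'') dx = 0.10553, so ⟨T⟩ = 0.10553 / 0.060908.
⟨T⟩ = 1.7326.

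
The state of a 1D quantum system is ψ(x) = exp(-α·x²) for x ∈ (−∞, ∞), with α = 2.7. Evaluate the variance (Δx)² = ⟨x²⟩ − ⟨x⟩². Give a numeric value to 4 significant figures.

0.09259

Compute ⟨x⟩ and ⟨x²⟩ separately, then (Δx)² = ⟨x²⟩ − ⟨x⟩².
Gaussian moments: ∫x^(2j)·e^(−2αx²) dx = (2j−1)!!/(4α)^j · √(π/(2α)), odd powers integrate to 0; here √(π/(2α)) = 0.76274.
Normalization: ∫|ψ|² dx = 0.76274.
⟨x⟩ = 0.0000 and ⟨x²⟩ = 0.092593.
(Δx)² = 0.092593 − (0.0000)² = 0.092593.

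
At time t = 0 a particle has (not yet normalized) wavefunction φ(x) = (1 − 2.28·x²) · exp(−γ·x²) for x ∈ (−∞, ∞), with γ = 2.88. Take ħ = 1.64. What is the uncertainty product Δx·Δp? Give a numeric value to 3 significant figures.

0.929

Δx = √(⟨x²⟩−⟨x⟩²), Δp = √(⟨p²⟩−⟨p⟩²).
Expand each integrand as polynomial × e^(−2γx²) and use ∫x^(2j)·e^(−2γx²) dx = (2j−1)!!/(4γ)^j · √(π/(2γ)), odd powers → 0; here √(π/(2γ)) = 0.73852. Differentiate with the product rule, d/dx e^(−γx²) = −2γx·e^(−γx²).
Normalization: ∫|φ|² dx = 0.53298.
⟨x⟩ = 0.0000, ⟨x²⟩ = 0.048121 ⇒ Δx = 0.21936.
⟨p⟩ = 0.0000, ⟨p²⟩ = 17.925 ⇒ Δp = 4.2338.
Δx·Δp = 0.92875.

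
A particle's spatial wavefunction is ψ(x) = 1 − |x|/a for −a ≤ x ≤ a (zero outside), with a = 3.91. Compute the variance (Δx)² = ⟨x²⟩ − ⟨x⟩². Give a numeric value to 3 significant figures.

1.53

Compute ⟨x⟩ and ⟨x²⟩ separately, then (Δx)² = ⟨x²⟩ − ⟨x⟩².
ψ is even, so ∫ over [−a, a] = 2∫₀ᵃ with ψ = 1 − x/a there: ∫₀ᵃ (1 − x/a)² dx = a/3, ∫₀ᵃ x²(1 − x/a)² dx = a³/30, ∫₀ᵃ x⁴(1 − x/a)² dx = a⁵/105.
Normalization: ∫|ψ|² dx = 2.6067.
⟨x⟩ = 0.0000 and ⟨x²⟩ = 1.5288.
(Δx)² = 1.5288 − (0.0000)² = 1.5288.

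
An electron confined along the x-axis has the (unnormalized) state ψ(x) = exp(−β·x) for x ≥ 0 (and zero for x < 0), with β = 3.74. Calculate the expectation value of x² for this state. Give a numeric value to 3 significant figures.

⟨x²⟩ = ∫ x²·|ψ|² dx / ∫|ψ|² dx (integrals over the domain).
Every integrand reduces to terms xʲ·e^(−2βx) on [0, ∞); use ∫₀^∞ xʲ·e^(−2βx) dx = j!/(2β)^(j+1).
State is unnormalized: ∫|ψ|² dx = 0.13369, and ∫ψ*·x²·ψ dx = 0.0047789, so ⟨x²⟩ = 0.0047789 / 0.13369.
⟨x²⟩ = 0.035746.

0.0357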